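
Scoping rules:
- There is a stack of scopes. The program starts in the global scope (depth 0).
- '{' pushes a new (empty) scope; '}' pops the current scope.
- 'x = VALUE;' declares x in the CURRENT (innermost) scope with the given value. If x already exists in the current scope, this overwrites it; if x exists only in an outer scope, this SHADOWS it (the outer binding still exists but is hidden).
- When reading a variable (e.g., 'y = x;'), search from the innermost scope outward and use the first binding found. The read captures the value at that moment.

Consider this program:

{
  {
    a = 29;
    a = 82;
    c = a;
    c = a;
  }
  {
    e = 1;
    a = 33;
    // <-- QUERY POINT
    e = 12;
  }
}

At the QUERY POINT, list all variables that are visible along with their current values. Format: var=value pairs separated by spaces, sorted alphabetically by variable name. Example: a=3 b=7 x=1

Answer: a=33 e=1

Derivation:
Step 1: enter scope (depth=1)
Step 2: enter scope (depth=2)
Step 3: declare a=29 at depth 2
Step 4: declare a=82 at depth 2
Step 5: declare c=(read a)=82 at depth 2
Step 6: declare c=(read a)=82 at depth 2
Step 7: exit scope (depth=1)
Step 8: enter scope (depth=2)
Step 9: declare e=1 at depth 2
Step 10: declare a=33 at depth 2
Visible at query point: a=33 e=1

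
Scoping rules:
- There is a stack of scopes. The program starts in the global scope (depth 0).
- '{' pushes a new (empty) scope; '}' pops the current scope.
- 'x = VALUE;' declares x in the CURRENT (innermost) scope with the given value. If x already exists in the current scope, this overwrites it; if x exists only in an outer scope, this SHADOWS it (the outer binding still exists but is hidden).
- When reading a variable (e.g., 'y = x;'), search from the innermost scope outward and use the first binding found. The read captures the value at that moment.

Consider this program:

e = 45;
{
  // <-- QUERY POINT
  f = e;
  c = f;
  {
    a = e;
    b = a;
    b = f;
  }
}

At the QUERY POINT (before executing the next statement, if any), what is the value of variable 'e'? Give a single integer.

Step 1: declare e=45 at depth 0
Step 2: enter scope (depth=1)
Visible at query point: e=45

Answer: 45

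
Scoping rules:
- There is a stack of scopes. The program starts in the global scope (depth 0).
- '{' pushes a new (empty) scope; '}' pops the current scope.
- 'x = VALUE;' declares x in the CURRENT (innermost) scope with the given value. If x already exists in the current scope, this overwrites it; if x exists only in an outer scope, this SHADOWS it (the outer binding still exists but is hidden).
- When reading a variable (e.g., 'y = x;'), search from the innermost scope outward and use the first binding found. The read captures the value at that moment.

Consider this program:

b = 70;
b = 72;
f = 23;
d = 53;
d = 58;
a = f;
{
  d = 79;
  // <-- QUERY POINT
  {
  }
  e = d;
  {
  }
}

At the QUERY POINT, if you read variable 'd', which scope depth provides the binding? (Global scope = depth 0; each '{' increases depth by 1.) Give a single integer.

Answer: 1

Derivation:
Step 1: declare b=70 at depth 0
Step 2: declare b=72 at depth 0
Step 3: declare f=23 at depth 0
Step 4: declare d=53 at depth 0
Step 5: declare d=58 at depth 0
Step 6: declare a=(read f)=23 at depth 0
Step 7: enter scope (depth=1)
Step 8: declare d=79 at depth 1
Visible at query point: a=23 b=72 d=79 f=23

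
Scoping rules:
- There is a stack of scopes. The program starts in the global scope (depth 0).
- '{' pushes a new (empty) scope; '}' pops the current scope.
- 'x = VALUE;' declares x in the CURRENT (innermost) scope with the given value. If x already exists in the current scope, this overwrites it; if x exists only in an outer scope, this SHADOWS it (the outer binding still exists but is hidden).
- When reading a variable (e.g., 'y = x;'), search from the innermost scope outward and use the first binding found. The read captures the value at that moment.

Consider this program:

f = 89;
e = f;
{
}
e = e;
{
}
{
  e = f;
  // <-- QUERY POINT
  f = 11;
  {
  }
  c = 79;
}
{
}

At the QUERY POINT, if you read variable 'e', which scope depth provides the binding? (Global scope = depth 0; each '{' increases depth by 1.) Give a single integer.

Step 1: declare f=89 at depth 0
Step 2: declare e=(read f)=89 at depth 0
Step 3: enter scope (depth=1)
Step 4: exit scope (depth=0)
Step 5: declare e=(read e)=89 at depth 0
Step 6: enter scope (depth=1)
Step 7: exit scope (depth=0)
Step 8: enter scope (depth=1)
Step 9: declare e=(read f)=89 at depth 1
Visible at query point: e=89 f=89

Answer: 1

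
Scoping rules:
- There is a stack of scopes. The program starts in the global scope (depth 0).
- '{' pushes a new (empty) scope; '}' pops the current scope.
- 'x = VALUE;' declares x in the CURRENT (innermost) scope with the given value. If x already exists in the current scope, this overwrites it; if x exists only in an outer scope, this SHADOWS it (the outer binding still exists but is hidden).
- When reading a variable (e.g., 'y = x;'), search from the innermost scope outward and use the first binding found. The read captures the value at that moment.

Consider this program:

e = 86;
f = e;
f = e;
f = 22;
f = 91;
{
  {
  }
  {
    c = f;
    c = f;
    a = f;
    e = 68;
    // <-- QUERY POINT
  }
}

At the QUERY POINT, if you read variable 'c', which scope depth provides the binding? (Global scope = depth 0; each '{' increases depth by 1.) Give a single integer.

Step 1: declare e=86 at depth 0
Step 2: declare f=(read e)=86 at depth 0
Step 3: declare f=(read e)=86 at depth 0
Step 4: declare f=22 at depth 0
Step 5: declare f=91 at depth 0
Step 6: enter scope (depth=1)
Step 7: enter scope (depth=2)
Step 8: exit scope (depth=1)
Step 9: enter scope (depth=2)
Step 10: declare c=(read f)=91 at depth 2
Step 11: declare c=(read f)=91 at depth 2
Step 12: declare a=(read f)=91 at depth 2
Step 13: declare e=68 at depth 2
Visible at query point: a=91 c=91 e=68 f=91

Answer: 2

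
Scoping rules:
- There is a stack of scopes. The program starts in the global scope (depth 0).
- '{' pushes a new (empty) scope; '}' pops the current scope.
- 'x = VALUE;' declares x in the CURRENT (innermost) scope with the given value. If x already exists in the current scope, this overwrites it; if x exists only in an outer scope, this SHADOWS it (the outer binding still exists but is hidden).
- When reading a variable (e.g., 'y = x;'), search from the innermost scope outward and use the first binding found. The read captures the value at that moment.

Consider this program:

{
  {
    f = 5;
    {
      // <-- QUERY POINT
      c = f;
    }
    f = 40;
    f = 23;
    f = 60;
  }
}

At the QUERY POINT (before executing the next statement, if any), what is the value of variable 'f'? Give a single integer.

Step 1: enter scope (depth=1)
Step 2: enter scope (depth=2)
Step 3: declare f=5 at depth 2
Step 4: enter scope (depth=3)
Visible at query point: f=5

Answer: 5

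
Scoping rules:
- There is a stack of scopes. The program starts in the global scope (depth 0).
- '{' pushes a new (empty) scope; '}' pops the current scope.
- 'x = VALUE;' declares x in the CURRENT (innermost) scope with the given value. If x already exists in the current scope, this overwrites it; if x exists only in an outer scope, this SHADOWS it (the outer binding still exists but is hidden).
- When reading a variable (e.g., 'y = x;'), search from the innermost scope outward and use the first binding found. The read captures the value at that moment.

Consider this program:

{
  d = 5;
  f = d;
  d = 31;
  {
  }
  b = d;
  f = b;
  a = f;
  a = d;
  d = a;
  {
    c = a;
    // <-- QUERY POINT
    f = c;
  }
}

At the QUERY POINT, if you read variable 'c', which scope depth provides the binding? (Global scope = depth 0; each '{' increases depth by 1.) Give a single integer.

Answer: 2

Derivation:
Step 1: enter scope (depth=1)
Step 2: declare d=5 at depth 1
Step 3: declare f=(read d)=5 at depth 1
Step 4: declare d=31 at depth 1
Step 5: enter scope (depth=2)
Step 6: exit scope (depth=1)
Step 7: declare b=(read d)=31 at depth 1
Step 8: declare f=(read b)=31 at depth 1
Step 9: declare a=(read f)=31 at depth 1
Step 10: declare a=(read d)=31 at depth 1
Step 11: declare d=(read a)=31 at depth 1
Step 12: enter scope (depth=2)
Step 13: declare c=(read a)=31 at depth 2
Visible at query point: a=31 b=31 c=31 d=31 f=31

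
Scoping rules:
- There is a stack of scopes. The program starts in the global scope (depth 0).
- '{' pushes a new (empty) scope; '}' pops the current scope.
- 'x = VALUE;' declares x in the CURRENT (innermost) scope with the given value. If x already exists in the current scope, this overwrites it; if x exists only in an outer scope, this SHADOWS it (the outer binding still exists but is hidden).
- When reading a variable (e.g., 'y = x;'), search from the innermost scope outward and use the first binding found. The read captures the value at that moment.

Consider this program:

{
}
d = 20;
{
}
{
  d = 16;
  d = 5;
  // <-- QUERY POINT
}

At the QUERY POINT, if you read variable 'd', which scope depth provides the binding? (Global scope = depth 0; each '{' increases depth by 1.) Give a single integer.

Answer: 1

Derivation:
Step 1: enter scope (depth=1)
Step 2: exit scope (depth=0)
Step 3: declare d=20 at depth 0
Step 4: enter scope (depth=1)
Step 5: exit scope (depth=0)
Step 6: enter scope (depth=1)
Step 7: declare d=16 at depth 1
Step 8: declare d=5 at depth 1
Visible at query point: d=5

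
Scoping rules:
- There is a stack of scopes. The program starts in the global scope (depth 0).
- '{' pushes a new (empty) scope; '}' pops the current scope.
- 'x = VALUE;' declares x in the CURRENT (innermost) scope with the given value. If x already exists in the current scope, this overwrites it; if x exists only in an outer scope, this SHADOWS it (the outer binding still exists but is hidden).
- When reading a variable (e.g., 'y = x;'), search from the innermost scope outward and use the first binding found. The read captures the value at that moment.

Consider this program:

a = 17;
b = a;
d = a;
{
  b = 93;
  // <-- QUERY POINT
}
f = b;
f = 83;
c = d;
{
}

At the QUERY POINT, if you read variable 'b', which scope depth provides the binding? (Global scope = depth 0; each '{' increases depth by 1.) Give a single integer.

Step 1: declare a=17 at depth 0
Step 2: declare b=(read a)=17 at depth 0
Step 3: declare d=(read a)=17 at depth 0
Step 4: enter scope (depth=1)
Step 5: declare b=93 at depth 1
Visible at query point: a=17 b=93 d=17

Answer: 1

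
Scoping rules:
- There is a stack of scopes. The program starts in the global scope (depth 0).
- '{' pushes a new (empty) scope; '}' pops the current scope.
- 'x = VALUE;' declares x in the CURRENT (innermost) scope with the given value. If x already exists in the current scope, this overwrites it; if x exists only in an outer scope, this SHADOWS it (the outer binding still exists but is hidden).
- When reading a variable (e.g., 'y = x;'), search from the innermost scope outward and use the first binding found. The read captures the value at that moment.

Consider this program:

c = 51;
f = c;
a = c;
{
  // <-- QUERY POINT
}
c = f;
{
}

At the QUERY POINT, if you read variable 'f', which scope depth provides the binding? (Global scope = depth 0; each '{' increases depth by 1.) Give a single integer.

Step 1: declare c=51 at depth 0
Step 2: declare f=(read c)=51 at depth 0
Step 3: declare a=(read c)=51 at depth 0
Step 4: enter scope (depth=1)
Visible at query point: a=51 c=51 f=51

Answer: 0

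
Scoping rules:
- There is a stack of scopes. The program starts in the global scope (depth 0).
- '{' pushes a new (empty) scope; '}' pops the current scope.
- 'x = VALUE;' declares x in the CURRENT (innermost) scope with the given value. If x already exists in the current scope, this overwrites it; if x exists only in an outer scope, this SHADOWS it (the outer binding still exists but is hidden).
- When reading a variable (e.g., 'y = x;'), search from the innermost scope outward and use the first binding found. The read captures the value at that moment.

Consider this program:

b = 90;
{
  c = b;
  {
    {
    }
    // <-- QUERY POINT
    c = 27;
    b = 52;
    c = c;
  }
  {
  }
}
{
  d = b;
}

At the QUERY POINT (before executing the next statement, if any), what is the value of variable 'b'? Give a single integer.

Step 1: declare b=90 at depth 0
Step 2: enter scope (depth=1)
Step 3: declare c=(read b)=90 at depth 1
Step 4: enter scope (depth=2)
Step 5: enter scope (depth=3)
Step 6: exit scope (depth=2)
Visible at query point: b=90 c=90

Answer: 90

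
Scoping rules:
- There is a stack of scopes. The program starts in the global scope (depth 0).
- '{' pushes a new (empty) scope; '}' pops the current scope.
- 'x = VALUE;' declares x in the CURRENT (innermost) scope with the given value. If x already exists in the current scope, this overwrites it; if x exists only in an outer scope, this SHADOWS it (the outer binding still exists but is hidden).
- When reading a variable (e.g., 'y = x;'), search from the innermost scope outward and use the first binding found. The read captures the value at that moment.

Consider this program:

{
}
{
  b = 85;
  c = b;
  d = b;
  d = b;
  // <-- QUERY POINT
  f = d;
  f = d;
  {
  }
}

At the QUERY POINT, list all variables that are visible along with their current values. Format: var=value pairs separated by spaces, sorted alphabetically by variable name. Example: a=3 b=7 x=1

Step 1: enter scope (depth=1)
Step 2: exit scope (depth=0)
Step 3: enter scope (depth=1)
Step 4: declare b=85 at depth 1
Step 5: declare c=(read b)=85 at depth 1
Step 6: declare d=(read b)=85 at depth 1
Step 7: declare d=(read b)=85 at depth 1
Visible at query point: b=85 c=85 d=85

Answer: b=85 c=85 d=85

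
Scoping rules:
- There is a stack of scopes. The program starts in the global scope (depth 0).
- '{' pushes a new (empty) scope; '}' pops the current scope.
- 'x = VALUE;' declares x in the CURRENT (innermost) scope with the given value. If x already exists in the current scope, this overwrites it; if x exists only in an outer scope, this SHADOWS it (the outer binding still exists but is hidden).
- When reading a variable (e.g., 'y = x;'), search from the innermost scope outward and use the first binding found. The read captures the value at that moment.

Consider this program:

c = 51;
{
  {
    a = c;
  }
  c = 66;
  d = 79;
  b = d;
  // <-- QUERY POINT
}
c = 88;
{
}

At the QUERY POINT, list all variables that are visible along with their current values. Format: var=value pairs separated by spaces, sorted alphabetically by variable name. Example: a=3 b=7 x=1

Step 1: declare c=51 at depth 0
Step 2: enter scope (depth=1)
Step 3: enter scope (depth=2)
Step 4: declare a=(read c)=51 at depth 2
Step 5: exit scope (depth=1)
Step 6: declare c=66 at depth 1
Step 7: declare d=79 at depth 1
Step 8: declare b=(read d)=79 at depth 1
Visible at query point: b=79 c=66 d=79

Answer: b=79 c=66 d=79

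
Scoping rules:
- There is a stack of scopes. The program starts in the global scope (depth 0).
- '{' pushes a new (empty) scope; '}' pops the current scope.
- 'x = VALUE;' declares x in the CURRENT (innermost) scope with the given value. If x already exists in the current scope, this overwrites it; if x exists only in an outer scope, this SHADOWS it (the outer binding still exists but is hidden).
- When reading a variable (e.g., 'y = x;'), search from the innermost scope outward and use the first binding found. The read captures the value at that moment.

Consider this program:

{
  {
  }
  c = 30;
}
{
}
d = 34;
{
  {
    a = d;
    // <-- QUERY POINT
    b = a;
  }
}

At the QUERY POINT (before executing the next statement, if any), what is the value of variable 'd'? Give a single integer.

Answer: 34

Derivation:
Step 1: enter scope (depth=1)
Step 2: enter scope (depth=2)
Step 3: exit scope (depth=1)
Step 4: declare c=30 at depth 1
Step 5: exit scope (depth=0)
Step 6: enter scope (depth=1)
Step 7: exit scope (depth=0)
Step 8: declare d=34 at depth 0
Step 9: enter scope (depth=1)
Step 10: enter scope (depth=2)
Step 11: declare a=(read d)=34 at depth 2
Visible at query point: a=34 d=34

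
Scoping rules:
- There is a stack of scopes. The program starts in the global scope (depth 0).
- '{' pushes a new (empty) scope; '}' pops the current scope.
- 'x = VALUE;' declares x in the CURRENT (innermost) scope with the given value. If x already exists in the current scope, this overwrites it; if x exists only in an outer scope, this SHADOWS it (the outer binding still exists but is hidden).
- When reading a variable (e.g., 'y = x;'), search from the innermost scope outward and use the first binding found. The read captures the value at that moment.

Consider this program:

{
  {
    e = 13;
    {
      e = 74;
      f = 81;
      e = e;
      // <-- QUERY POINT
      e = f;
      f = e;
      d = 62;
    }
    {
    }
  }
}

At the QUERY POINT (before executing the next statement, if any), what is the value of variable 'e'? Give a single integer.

Step 1: enter scope (depth=1)
Step 2: enter scope (depth=2)
Step 3: declare e=13 at depth 2
Step 4: enter scope (depth=3)
Step 5: declare e=74 at depth 3
Step 6: declare f=81 at depth 3
Step 7: declare e=(read e)=74 at depth 3
Visible at query point: e=74 f=81

Answer: 74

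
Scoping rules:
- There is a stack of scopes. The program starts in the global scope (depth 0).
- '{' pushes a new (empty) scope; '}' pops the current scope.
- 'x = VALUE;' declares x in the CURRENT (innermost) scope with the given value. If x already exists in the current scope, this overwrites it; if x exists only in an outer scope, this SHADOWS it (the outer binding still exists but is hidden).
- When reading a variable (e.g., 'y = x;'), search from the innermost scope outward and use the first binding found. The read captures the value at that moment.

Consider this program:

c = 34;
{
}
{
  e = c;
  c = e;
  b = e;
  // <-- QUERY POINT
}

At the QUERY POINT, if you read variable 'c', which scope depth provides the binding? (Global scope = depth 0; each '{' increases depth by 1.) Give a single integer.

Step 1: declare c=34 at depth 0
Step 2: enter scope (depth=1)
Step 3: exit scope (depth=0)
Step 4: enter scope (depth=1)
Step 5: declare e=(read c)=34 at depth 1
Step 6: declare c=(read e)=34 at depth 1
Step 7: declare b=(read e)=34 at depth 1
Visible at query point: b=34 c=34 e=34

Answer: 1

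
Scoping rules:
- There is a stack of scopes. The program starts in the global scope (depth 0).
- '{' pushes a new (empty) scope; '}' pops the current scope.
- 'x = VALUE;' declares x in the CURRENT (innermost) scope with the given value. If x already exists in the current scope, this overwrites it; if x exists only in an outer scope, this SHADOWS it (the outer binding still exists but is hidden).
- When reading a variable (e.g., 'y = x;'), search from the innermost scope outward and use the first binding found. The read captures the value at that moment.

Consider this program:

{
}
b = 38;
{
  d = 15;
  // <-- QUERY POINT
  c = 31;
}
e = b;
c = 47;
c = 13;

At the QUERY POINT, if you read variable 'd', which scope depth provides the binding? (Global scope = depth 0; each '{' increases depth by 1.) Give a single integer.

Step 1: enter scope (depth=1)
Step 2: exit scope (depth=0)
Step 3: declare b=38 at depth 0
Step 4: enter scope (depth=1)
Step 5: declare d=15 at depth 1
Visible at query point: b=38 d=15

Answer: 1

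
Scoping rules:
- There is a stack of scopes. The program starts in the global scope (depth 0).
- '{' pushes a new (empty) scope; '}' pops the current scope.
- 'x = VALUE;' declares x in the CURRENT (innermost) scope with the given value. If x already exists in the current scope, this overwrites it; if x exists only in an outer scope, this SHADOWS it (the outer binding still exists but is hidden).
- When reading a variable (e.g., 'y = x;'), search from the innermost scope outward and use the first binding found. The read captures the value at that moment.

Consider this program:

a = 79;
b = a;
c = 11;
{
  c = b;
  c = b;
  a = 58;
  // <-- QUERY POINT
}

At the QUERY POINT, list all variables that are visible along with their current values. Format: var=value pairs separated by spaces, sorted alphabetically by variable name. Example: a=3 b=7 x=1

Answer: a=58 b=79 c=79

Derivation:
Step 1: declare a=79 at depth 0
Step 2: declare b=(read a)=79 at depth 0
Step 3: declare c=11 at depth 0
Step 4: enter scope (depth=1)
Step 5: declare c=(read b)=79 at depth 1
Step 6: declare c=(read b)=79 at depth 1
Step 7: declare a=58 at depth 1
Visible at query point: a=58 b=79 c=79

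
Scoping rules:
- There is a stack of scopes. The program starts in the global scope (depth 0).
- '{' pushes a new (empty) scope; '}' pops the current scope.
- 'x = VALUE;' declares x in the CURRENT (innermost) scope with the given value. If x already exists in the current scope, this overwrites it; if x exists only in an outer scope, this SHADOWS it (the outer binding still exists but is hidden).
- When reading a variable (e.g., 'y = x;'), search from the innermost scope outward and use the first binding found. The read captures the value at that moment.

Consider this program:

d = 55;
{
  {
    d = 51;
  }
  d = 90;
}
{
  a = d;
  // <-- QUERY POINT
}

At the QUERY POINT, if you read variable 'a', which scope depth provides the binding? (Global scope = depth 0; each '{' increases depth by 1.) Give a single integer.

Step 1: declare d=55 at depth 0
Step 2: enter scope (depth=1)
Step 3: enter scope (depth=2)
Step 4: declare d=51 at depth 2
Step 5: exit scope (depth=1)
Step 6: declare d=90 at depth 1
Step 7: exit scope (depth=0)
Step 8: enter scope (depth=1)
Step 9: declare a=(read d)=55 at depth 1
Visible at query point: a=55 d=55

Answer: 1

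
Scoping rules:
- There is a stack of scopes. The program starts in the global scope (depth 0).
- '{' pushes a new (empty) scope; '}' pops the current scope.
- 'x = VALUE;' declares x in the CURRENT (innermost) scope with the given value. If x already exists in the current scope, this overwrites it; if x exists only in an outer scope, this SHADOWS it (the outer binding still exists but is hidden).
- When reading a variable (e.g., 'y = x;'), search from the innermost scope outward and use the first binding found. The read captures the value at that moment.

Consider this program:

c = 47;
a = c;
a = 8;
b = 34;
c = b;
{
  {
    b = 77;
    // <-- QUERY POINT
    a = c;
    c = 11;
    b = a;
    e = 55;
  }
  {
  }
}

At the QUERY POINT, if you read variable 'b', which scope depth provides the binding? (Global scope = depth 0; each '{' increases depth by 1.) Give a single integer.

Step 1: declare c=47 at depth 0
Step 2: declare a=(read c)=47 at depth 0
Step 3: declare a=8 at depth 0
Step 4: declare b=34 at depth 0
Step 5: declare c=(read b)=34 at depth 0
Step 6: enter scope (depth=1)
Step 7: enter scope (depth=2)
Step 8: declare b=77 at depth 2
Visible at query point: a=8 b=77 c=34

Answer: 2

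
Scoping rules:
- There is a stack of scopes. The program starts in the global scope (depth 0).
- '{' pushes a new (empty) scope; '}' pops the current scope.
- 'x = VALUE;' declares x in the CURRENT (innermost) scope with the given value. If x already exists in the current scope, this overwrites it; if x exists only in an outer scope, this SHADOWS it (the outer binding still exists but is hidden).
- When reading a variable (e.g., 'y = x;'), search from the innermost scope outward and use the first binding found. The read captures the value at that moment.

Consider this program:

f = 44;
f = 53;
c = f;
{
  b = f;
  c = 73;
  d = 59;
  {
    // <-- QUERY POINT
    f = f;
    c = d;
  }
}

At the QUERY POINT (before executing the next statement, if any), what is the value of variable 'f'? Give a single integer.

Step 1: declare f=44 at depth 0
Step 2: declare f=53 at depth 0
Step 3: declare c=(read f)=53 at depth 0
Step 4: enter scope (depth=1)
Step 5: declare b=(read f)=53 at depth 1
Step 6: declare c=73 at depth 1
Step 7: declare d=59 at depth 1
Step 8: enter scope (depth=2)
Visible at query point: b=53 c=73 d=59 f=53

Answer: 53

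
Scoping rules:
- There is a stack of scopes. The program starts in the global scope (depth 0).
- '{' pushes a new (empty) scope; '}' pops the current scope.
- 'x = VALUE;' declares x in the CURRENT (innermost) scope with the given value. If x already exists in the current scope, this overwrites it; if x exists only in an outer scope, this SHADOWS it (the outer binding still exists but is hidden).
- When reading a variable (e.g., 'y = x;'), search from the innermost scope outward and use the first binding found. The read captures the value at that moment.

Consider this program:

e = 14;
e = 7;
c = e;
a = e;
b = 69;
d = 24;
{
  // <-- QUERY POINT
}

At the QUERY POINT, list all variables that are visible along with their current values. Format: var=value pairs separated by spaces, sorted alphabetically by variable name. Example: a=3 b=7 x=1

Step 1: declare e=14 at depth 0
Step 2: declare e=7 at depth 0
Step 3: declare c=(read e)=7 at depth 0
Step 4: declare a=(read e)=7 at depth 0
Step 5: declare b=69 at depth 0
Step 6: declare d=24 at depth 0
Step 7: enter scope (depth=1)
Visible at query point: a=7 b=69 c=7 d=24 e=7

Answer: a=7 b=69 c=7 d=24 e=7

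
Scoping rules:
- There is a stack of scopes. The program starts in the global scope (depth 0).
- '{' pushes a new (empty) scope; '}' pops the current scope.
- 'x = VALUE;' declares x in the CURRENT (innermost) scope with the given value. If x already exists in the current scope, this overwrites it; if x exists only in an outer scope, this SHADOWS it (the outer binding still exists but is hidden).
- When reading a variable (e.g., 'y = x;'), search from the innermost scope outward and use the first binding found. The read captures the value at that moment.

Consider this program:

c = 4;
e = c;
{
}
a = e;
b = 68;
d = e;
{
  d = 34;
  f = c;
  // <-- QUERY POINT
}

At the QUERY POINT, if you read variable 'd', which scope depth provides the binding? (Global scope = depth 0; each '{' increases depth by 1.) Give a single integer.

Step 1: declare c=4 at depth 0
Step 2: declare e=(read c)=4 at depth 0
Step 3: enter scope (depth=1)
Step 4: exit scope (depth=0)
Step 5: declare a=(read e)=4 at depth 0
Step 6: declare b=68 at depth 0
Step 7: declare d=(read e)=4 at depth 0
Step 8: enter scope (depth=1)
Step 9: declare d=34 at depth 1
Step 10: declare f=(read c)=4 at depth 1
Visible at query point: a=4 b=68 c=4 d=34 e=4 f=4

Answer: 1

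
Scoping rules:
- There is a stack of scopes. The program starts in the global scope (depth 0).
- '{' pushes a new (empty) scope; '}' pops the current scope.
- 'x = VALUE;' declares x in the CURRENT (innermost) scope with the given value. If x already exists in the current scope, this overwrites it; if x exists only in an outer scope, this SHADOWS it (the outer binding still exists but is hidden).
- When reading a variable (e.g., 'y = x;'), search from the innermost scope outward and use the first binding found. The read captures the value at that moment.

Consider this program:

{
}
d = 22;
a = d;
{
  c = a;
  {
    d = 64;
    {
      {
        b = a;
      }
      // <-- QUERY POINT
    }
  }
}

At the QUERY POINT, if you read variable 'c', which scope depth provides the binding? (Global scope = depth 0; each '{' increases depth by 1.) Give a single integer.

Answer: 1

Derivation:
Step 1: enter scope (depth=1)
Step 2: exit scope (depth=0)
Step 3: declare d=22 at depth 0
Step 4: declare a=(read d)=22 at depth 0
Step 5: enter scope (depth=1)
Step 6: declare c=(read a)=22 at depth 1
Step 7: enter scope (depth=2)
Step 8: declare d=64 at depth 2
Step 9: enter scope (depth=3)
Step 10: enter scope (depth=4)
Step 11: declare b=(read a)=22 at depth 4
Step 12: exit scope (depth=3)
Visible at query point: a=22 c=22 d=64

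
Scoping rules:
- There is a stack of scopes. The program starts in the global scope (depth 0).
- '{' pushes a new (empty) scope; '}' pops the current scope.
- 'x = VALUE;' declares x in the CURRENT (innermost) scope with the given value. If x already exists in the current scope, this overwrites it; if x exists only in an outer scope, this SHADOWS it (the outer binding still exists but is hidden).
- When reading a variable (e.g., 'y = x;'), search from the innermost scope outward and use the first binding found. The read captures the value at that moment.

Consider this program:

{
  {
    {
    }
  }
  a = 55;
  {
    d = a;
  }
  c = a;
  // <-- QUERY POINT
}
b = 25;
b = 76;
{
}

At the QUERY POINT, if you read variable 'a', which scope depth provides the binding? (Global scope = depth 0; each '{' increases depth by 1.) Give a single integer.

Step 1: enter scope (depth=1)
Step 2: enter scope (depth=2)
Step 3: enter scope (depth=3)
Step 4: exit scope (depth=2)
Step 5: exit scope (depth=1)
Step 6: declare a=55 at depth 1
Step 7: enter scope (depth=2)
Step 8: declare d=(read a)=55 at depth 2
Step 9: exit scope (depth=1)
Step 10: declare c=(read a)=55 at depth 1
Visible at query point: a=55 c=55

Answer: 1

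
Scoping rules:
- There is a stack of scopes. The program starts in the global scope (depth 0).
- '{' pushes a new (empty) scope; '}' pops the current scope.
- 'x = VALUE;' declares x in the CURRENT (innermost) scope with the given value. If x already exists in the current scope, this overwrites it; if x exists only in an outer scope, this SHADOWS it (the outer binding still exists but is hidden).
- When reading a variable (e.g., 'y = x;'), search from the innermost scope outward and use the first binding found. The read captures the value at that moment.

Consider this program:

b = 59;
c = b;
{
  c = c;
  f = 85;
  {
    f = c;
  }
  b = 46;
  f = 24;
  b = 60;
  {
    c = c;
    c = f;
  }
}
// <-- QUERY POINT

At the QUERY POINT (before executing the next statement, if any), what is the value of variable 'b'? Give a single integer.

Answer: 59

Derivation:
Step 1: declare b=59 at depth 0
Step 2: declare c=(read b)=59 at depth 0
Step 3: enter scope (depth=1)
Step 4: declare c=(read c)=59 at depth 1
Step 5: declare f=85 at depth 1
Step 6: enter scope (depth=2)
Step 7: declare f=(read c)=59 at depth 2
Step 8: exit scope (depth=1)
Step 9: declare b=46 at depth 1
Step 10: declare f=24 at depth 1
Step 11: declare b=60 at depth 1
Step 12: enter scope (depth=2)
Step 13: declare c=(read c)=59 at depth 2
Step 14: declare c=(read f)=24 at depth 2
Step 15: exit scope (depth=1)
Step 16: exit scope (depth=0)
Visible at query point: b=59 c=59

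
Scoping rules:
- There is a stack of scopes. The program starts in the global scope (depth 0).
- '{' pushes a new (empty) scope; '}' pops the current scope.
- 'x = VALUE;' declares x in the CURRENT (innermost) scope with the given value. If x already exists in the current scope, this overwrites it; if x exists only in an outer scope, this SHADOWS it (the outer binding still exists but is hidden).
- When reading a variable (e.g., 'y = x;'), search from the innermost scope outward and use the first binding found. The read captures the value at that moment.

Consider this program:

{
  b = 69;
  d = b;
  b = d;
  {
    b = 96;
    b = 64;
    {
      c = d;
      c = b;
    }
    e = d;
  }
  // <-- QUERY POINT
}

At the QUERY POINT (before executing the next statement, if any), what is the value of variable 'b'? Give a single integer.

Answer: 69

Derivation:
Step 1: enter scope (depth=1)
Step 2: declare b=69 at depth 1
Step 3: declare d=(read b)=69 at depth 1
Step 4: declare b=(read d)=69 at depth 1
Step 5: enter scope (depth=2)
Step 6: declare b=96 at depth 2
Step 7: declare b=64 at depth 2
Step 8: enter scope (depth=3)
Step 9: declare c=(read d)=69 at depth 3
Step 10: declare c=(read b)=64 at depth 3
Step 11: exit scope (depth=2)
Step 12: declare e=(read d)=69 at depth 2
Step 13: exit scope (depth=1)
Visible at query point: b=69 d=69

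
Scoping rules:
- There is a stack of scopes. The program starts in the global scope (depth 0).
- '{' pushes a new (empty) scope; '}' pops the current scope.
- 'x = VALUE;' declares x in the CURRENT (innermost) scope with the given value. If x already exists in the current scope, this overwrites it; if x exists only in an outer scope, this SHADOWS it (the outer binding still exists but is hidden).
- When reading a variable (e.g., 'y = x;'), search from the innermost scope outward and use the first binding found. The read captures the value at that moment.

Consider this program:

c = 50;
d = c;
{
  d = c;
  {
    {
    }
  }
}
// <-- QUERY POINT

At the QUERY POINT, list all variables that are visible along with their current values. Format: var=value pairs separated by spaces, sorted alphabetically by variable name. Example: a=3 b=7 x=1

Answer: c=50 d=50

Derivation:
Step 1: declare c=50 at depth 0
Step 2: declare d=(read c)=50 at depth 0
Step 3: enter scope (depth=1)
Step 4: declare d=(read c)=50 at depth 1
Step 5: enter scope (depth=2)
Step 6: enter scope (depth=3)
Step 7: exit scope (depth=2)
Step 8: exit scope (depth=1)
Step 9: exit scope (depth=0)
Visible at query point: c=50 d=50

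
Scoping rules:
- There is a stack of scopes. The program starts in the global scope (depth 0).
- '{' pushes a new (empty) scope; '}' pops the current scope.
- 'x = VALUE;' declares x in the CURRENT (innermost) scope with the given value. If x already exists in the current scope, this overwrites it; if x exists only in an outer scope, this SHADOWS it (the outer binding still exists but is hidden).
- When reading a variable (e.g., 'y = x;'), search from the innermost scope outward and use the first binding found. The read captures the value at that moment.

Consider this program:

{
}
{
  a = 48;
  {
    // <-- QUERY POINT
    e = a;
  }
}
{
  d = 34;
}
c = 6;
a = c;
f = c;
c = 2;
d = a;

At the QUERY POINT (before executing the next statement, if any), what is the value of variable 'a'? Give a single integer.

Answer: 48

Derivation:
Step 1: enter scope (depth=1)
Step 2: exit scope (depth=0)
Step 3: enter scope (depth=1)
Step 4: declare a=48 at depth 1
Step 5: enter scope (depth=2)
Visible at query point: a=48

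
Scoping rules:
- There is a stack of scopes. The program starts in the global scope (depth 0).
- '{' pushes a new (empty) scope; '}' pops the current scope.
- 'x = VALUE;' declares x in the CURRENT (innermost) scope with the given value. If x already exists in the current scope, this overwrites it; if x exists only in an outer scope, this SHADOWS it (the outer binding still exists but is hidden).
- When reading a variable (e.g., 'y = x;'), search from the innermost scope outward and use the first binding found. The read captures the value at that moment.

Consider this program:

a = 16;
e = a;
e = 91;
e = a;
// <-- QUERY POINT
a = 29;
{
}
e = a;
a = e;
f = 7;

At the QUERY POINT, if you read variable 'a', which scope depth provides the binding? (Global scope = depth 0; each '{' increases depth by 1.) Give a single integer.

Step 1: declare a=16 at depth 0
Step 2: declare e=(read a)=16 at depth 0
Step 3: declare e=91 at depth 0
Step 4: declare e=(read a)=16 at depth 0
Visible at query point: a=16 e=16

Answer: 0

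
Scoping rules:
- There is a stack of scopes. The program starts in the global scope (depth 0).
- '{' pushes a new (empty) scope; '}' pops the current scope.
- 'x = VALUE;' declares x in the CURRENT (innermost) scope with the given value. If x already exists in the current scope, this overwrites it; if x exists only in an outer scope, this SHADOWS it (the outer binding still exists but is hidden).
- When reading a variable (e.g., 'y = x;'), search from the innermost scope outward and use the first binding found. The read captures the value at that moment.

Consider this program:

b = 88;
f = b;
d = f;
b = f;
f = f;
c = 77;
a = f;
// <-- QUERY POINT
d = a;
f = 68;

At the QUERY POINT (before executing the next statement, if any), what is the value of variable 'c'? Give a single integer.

Answer: 77

Derivation:
Step 1: declare b=88 at depth 0
Step 2: declare f=(read b)=88 at depth 0
Step 3: declare d=(read f)=88 at depth 0
Step 4: declare b=(read f)=88 at depth 0
Step 5: declare f=(read f)=88 at depth 0
Step 6: declare c=77 at depth 0
Step 7: declare a=(read f)=88 at depth 0
Visible at query point: a=88 b=88 c=77 d=88 f=88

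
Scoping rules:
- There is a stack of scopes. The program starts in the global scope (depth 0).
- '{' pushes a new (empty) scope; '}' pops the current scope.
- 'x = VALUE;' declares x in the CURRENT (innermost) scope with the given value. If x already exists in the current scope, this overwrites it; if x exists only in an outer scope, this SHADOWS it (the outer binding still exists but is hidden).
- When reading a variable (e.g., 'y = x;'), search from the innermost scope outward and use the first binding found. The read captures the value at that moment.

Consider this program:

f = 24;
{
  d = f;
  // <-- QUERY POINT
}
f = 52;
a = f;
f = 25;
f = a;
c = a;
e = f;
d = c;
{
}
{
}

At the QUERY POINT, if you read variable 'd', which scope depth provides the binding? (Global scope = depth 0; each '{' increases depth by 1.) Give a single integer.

Step 1: declare f=24 at depth 0
Step 2: enter scope (depth=1)
Step 3: declare d=(read f)=24 at depth 1
Visible at query point: d=24 f=24

Answer: 1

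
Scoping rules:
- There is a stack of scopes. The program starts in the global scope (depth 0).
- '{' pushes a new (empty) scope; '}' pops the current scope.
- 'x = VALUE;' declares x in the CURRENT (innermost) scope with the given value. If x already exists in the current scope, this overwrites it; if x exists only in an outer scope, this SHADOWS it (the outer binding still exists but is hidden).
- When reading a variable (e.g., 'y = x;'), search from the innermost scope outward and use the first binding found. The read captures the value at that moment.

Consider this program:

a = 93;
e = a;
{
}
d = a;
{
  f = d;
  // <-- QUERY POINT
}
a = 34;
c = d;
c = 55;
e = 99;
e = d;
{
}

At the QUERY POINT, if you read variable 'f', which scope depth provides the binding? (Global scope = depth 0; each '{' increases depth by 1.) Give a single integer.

Answer: 1

Derivation:
Step 1: declare a=93 at depth 0
Step 2: declare e=(read a)=93 at depth 0
Step 3: enter scope (depth=1)
Step 4: exit scope (depth=0)
Step 5: declare d=(read a)=93 at depth 0
Step 6: enter scope (depth=1)
Step 7: declare f=(read d)=93 at depth 1
Visible at query point: a=93 d=93 e=93 f=93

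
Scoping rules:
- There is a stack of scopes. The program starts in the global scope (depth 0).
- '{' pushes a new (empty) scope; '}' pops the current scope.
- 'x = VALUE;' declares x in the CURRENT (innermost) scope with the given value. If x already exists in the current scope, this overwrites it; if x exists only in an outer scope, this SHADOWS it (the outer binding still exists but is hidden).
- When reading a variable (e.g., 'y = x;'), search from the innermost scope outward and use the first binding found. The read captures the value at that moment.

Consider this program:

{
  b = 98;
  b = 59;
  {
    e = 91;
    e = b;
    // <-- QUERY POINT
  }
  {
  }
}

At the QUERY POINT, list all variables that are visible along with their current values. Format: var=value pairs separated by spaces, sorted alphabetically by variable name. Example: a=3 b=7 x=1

Step 1: enter scope (depth=1)
Step 2: declare b=98 at depth 1
Step 3: declare b=59 at depth 1
Step 4: enter scope (depth=2)
Step 5: declare e=91 at depth 2
Step 6: declare e=(read b)=59 at depth 2
Visible at query point: b=59 e=59

Answer: b=59 e=59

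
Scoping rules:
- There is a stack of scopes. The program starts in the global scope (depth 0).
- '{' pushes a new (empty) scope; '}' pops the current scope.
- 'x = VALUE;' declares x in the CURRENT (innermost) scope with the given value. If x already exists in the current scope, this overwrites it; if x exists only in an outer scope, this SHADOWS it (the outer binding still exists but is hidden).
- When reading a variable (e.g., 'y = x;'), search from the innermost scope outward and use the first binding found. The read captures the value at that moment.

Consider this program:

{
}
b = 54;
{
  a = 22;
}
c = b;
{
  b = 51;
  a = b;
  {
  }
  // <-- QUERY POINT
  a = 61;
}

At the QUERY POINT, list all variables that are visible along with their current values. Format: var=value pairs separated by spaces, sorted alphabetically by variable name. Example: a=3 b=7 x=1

Step 1: enter scope (depth=1)
Step 2: exit scope (depth=0)
Step 3: declare b=54 at depth 0
Step 4: enter scope (depth=1)
Step 5: declare a=22 at depth 1
Step 6: exit scope (depth=0)
Step 7: declare c=(read b)=54 at depth 0
Step 8: enter scope (depth=1)
Step 9: declare b=51 at depth 1
Step 10: declare a=(read b)=51 at depth 1
Step 11: enter scope (depth=2)
Step 12: exit scope (depth=1)
Visible at query point: a=51 b=51 c=54

Answer: a=51 b=51 c=54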